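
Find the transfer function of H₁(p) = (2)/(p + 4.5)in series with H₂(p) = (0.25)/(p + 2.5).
Series: H = H₁ · H₂ = (n₁·n₂)/(d₁·d₂).
Num: n₁·n₂ = 0.5. Den: d₁·d₂ = p^2 + 7*p + 11.25.
H(p) = (0.5)/(p^2 + 7*p + 11.25)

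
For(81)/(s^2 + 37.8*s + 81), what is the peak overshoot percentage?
Standard form: ωn²/(s²+2ζωn·s+ωn²) → ωn = 9, ζ = 2.1.
ζ ≥ 1, so the response is non-oscillatory: peak overshoot = 0%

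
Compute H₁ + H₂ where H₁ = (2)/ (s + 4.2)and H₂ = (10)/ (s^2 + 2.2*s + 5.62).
Parallel: H = H₁ + H₂ = (n₁·d₂ + n₂·d₁)/(d₁·d₂).
n₁·d₂ = 2*s^2 + 4.4*s + 11.24. n₂·d₁ = 10*s + 42. Sum = 2*s^2 + 14.4*s + 53.24. d₁·d₂ = s^3 + 6.4*s^2 + 14.86*s + 23.604.
H(s) = (2*s^2 + 14.4*s + 53.24)/(s^3 + 6.4*s^2 + 14.86*s + 23.604)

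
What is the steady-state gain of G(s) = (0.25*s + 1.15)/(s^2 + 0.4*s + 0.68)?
DC gain = G(0) = num(0)/den(0) = 1.15/0.68 = 1.691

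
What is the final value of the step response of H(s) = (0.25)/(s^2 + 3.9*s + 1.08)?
FVT: lim_{t→∞} y(t) = lim_{s→0} s*Y(s) where Y(s) = H(s)/s.
= lim_{s→0} H(s) = H(0) = num(0)/den(0) = 0.25/1.08 = 0.2315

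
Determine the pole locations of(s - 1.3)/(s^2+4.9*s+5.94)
Set denominator = 0: s^2 + 4.9*s + 5.94 = (s + 2.7)(s + 2.2) = 0 → Poles: -2.2, -2.7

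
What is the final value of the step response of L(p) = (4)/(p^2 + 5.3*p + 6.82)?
FVT: lim_{t→∞} y(t) = lim_{p→0} p*Y(p) where Y(p) = L(p)/p.
= lim_{p→0} L(p) = L(0) = num(0)/den(0) = 4/6.82 = 0.5865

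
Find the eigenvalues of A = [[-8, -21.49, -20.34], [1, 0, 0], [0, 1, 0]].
Eigenvalues solve det(λI - A) = 0.
Characteristic polynomial: λ^3 + 8*λ^2 + 21.49*λ + 20.34 = 0.
Factor: (λ + 3.6)(λ^2 + 4.4*λ + 5.65) = 0.
Roots: -2.2 + 0.9j, -2.2 - 0.9j, -3.6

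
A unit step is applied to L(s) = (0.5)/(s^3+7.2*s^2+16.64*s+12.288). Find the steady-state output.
FVT: lim_{t→∞} y(t) = lim_{s→0} s*Y(s) where Y(s) = L(s)/s.
= lim_{s→0} L(s) = L(0) = num(0)/den(0) = 0.5/12.288 = 0.04069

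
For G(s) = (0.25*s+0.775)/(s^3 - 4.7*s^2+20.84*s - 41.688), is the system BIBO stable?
Denominator: s^3 - 4.7*s^2 + 20.84*s - 41.688 = (s - 2.7)(s^2 - 2*s + 15.44). Poles: 1 + 3.8j, 1 - 3.8j, 2.7. All Re(p)<0: No (unstable)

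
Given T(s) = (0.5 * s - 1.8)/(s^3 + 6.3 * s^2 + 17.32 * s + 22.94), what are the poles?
Set denominator = 0: s^3 + 6.3*s^2 + 17.32*s + 22.94 = (s + 3.1)(s^2 + 3.2*s + 7.4) = 0 → Poles: -1.6 + 2.2j, -1.6 - 2.2j, -3.1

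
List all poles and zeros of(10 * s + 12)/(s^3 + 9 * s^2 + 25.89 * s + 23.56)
Set denominator = 0: s^3 + 9*s^2 + 25.89*s + 23.56 = (s + 4)(s + 3.1)(s + 1.9) = 0 → Poles: -1.9, -3.1, -4
Set numerator = 0: 10*s + 12 = 0 → Zeros: -1.2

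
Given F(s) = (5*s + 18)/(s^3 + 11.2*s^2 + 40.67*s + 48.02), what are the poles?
Set denominator = 0: s^3 + 11.2*s^2 + 40.67*s + 48.02 = (s + 4.9)(s + 3.5)(s + 2.8) = 0 → Poles: -2.8, -3.5, -4.9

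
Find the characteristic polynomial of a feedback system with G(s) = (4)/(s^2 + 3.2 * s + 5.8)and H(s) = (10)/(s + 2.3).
Characteristic poly = G_den * H_den + G_num * H_num = (s^3 + 5.5*s^2 + 13.16*s + 13.34) + (40) = s^3 + 5.5*s^2 + 13.16*s + 53.34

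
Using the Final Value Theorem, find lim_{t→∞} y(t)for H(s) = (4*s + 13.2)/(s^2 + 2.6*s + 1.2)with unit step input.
FVT: lim_{t→∞} y(t) = lim_{s→0} s*Y(s) where Y(s) = H(s)/s.
= lim_{s→0} H(s) = H(0) = num(0)/den(0) = 13.2/1.2 = 11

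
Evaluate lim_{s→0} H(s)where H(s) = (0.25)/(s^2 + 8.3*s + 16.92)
DC gain = H(0) = num(0)/den(0) = 0.25/16.92 = 0.01478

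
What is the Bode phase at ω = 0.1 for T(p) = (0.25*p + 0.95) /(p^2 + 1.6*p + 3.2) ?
Substitute p = j*0.1: T(j0.1) = 0.29745 - 0.00708215j.
∠T(j0.1) = atan2(Im, Re) = atan2(-0.00708215, 0.29745) = -1.36°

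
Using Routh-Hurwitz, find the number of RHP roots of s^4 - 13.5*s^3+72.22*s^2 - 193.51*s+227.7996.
Routh array:
s^4: [1, 72.22, 227.7996]; s^3: [-13.5, -193.51]; s^2: [57.8859, 227.7996]; s^1: [-140.383]; s^0: [227.7996]
First column: [1, -13.5, 57.8859, -140.383, 227.7996]. Sign changes = RHP roots = 4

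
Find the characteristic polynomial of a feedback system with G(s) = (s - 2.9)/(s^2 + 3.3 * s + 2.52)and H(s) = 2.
Characteristic poly = G_den * H_den + G_num * H_num = (s^2 + 3.3*s + 2.52) + (2*s - 5.8) = s^2 + 5.3*s - 3.28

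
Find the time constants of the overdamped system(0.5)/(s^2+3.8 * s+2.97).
Overdamped: real poles at -1.1, -2.7. τ = -1/pole → τ₁ = 0.9091, τ₂ = 0.3704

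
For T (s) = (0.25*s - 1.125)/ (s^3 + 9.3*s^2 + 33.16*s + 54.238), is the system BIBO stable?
Denominator: s^3 + 9.3*s^2 + 33.16*s + 54.238 = (s + 4.7)(s^2 + 4.6*s + 11.54). Poles: -2.3 + 2.5j, -2.3 - 2.5j, -4.7. All Re(p)<0: Yes (stable)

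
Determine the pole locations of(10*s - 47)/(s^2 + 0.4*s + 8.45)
Set denominator = 0: s^2 + 0.4*s + 8.45 = 0 → Poles: -0.2 + 2.9j, -0.2 - 2.9j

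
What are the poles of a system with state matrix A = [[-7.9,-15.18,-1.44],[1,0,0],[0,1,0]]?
Eigenvalues solve det(λI - A) = 0.
Characteristic polynomial: λ^3 + 7.9*λ^2 + 15.18*λ + 1.44 = 0.
Factor: (λ + 4.8)(λ + 0.1)(λ + 3) = 0.
Roots: -0.1, -3, -4.8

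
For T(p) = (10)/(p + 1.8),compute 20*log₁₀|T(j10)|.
Substitute p = j*10: T(j10) = 0.174351 - 0.968617j.
|T(j10)| = sqrt(Re² + Im²) = 0.9842.
20*log₁₀(0.9842) = -0.14 dB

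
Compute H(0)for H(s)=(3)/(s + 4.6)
DC gain = H(0) = num(0)/den(0) = 3/4.6 = 0.6522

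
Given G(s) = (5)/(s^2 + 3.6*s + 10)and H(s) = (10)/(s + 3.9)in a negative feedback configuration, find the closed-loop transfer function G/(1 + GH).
Closed-loop T = G/(1+GH).
Numerator: G_num * H_den = 5*s + 19.5.
Denominator: G_den * H_den + G_num * H_num = (s^3 + 7.5*s^2 + 24.04*s + 39) + (50) = s^3 + 7.5*s^2 + 24.04*s + 89.
T(s) = (5*s + 19.5)/(s^3 + 7.5*s^2 + 24.04*s + 89)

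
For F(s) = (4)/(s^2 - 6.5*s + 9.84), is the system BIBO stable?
Denominator: s^2 - 6.5*s + 9.84 = (s - 2.4)(s - 4.1). Poles: 2.4, 4.1. All Re(p)<0: No (unstable)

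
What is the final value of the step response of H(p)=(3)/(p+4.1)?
FVT: lim_{t→∞} y(t) = lim_{p→0} p*Y(p) where Y(p) = H(p)/p.
= lim_{p→0} H(p) = H(0) = num(0)/den(0) = 3/4.1 = 0.7317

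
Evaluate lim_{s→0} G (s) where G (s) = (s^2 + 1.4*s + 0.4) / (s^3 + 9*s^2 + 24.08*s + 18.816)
DC gain = G(0) = num(0)/den(0) = 0.4/18.816 = 0.02126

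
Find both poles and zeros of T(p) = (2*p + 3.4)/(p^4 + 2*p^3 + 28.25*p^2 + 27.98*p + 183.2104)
Set denominator = 0: p^4 + 2*p^3 + 28.25*p^2 + 27.98*p + 183.2104 = (p^2 + 0.8*p + 15.37)(p^2 + 1.2*p + 11.92) = 0 → Poles: -0.4 + 3.9j, -0.4 - 3.9j, -0.6 + 3.4j, -0.6 - 3.4j
Set numerator = 0: 2*p + 3.4 = 0 → Zeros: -1.7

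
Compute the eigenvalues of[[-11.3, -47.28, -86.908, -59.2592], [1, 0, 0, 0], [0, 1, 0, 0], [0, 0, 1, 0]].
Eigenvalues solve det(λI - A) = 0.
Characteristic polynomial: λ^4 + 11.3*λ^3 + 47.28*λ^2 + 86.908*λ + 59.2592 = 0.
Factor: (λ + 2.2)(λ + 2.6)(λ + 2.8)(λ + 3.7) = 0.
Roots: -2.2, -2.6, -2.8, -3.7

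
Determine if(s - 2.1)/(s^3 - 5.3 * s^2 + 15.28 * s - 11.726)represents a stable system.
Denominator: s^3 - 5.3*s^2 + 15.28*s - 11.726 = (s - 1.1)(s^2 - 4.2*s + 10.66). Poles: 1.1, 2.1 + 2.5j, 2.1 - 2.5j. All Re(p)<0: No (unstable)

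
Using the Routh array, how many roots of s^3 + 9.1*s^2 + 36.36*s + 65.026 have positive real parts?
Routh array:
s^3: [1, 36.36]; s^2: [9.1, 65.026]; s^1: [29.2143]; s^0: [65.026]
First column: [1, 9.1, 29.2143, 65.026]. Sign changes = RHP roots = 0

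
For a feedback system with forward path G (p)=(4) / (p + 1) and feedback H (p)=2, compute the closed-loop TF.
Closed-loop T = G/(1+GH).
Numerator: G_num * H_den = 4.
Denominator: G_den * H_den + G_num * H_num = (p + 1) + (8) = p + 9.
T(p) = (4)/(p + 9)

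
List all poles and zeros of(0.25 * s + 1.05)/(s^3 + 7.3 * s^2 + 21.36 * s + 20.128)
Set denominator = 0: s^3 + 7.3*s^2 + 21.36*s + 20.128 = (s + 1.7)(s^2 + 5.6*s + 11.84) = 0 → Poles: -1.7, -2.8 + 2j, -2.8 - 2j
Set numerator = 0: 0.25*s + 1.05 = 0 → Zeros: -4.2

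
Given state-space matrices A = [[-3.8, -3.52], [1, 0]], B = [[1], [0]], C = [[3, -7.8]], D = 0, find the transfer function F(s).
F(s) = C(sI - A)⁻¹B + D.
Characteristic polynomial det(sI - A) = s^2 + 3.8*s + 3.52.
Numerator from C·adj(sI-A)·B + D·det(sI-A) = 3*s - 7.8.
F(s) = (3*s - 7.8)/(s^2 + 3.8*s + 3.52)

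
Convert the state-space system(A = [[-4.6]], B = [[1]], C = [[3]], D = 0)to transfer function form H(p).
H(p) = C(pI - A)⁻¹B + D.
Characteristic polynomial det(pI - A) = p + 4.6.
Numerator from C·adj(pI-A)·B + D·det(pI-A) = 3.
H(p) = (3)/(p + 4.6)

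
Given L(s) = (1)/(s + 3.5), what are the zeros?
Numerator is a nonzero constant (1) → Zeros: none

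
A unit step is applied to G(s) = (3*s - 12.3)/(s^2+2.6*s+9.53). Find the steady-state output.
FVT: lim_{t→∞} y(t) = lim_{s→0} s*Y(s) where Y(s) = G(s)/s.
= lim_{s→0} G(s) = G(0) = num(0)/den(0) = -12.3/9.53 = -1.291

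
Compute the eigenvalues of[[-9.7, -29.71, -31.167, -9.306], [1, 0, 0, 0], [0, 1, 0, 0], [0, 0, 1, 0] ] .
Eigenvalues solve det(λI - A) = 0.
Characteristic polynomial: λ^4 + 9.7*λ^3 + 29.71*λ^2 + 31.167*λ + 9.306 = 0.
Factor: (λ + 4.7)(λ + 1.2)(λ + 3.3)(λ + 0.5) = 0.
Roots: -0.5, -1.2, -3.3, -4.7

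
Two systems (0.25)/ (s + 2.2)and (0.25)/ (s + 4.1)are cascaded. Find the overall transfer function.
Series: H = H₁ · H₂ = (n₁·n₂)/(d₁·d₂).
Num: n₁·n₂ = 0.0625. Den: d₁·d₂ = s^2 + 6.3*s + 9.02.
H(s) = (0.0625)/(s^2 + 6.3*s + 9.02)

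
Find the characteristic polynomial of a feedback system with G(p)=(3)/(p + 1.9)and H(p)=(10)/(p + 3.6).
Characteristic poly = G_den * H_den + G_num * H_num = (p^2 + 5.5*p + 6.84) + (30) = p^2 + 5.5*p + 36.84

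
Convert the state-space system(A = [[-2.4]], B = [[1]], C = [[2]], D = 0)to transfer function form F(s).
F(s) = C(sI - A)⁻¹B + D.
Characteristic polynomial det(sI - A) = s + 2.4.
Numerator from C·adj(sI-A)·B + D·det(sI-A) = 2.
F(s) = (2)/(s + 2.4)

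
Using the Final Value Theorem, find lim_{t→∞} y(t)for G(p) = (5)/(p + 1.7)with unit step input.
FVT: lim_{t→∞} y(t) = lim_{p→0} p*Y(p) where Y(p) = G(p)/p.
= lim_{p→0} G(p) = G(0) = num(0)/den(0) = 5/1.7 = 2.941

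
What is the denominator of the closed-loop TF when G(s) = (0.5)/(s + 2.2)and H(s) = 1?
Characteristic poly = G_den * H_den + G_num * H_num = (s + 2.2) + (0.5) = s + 2.7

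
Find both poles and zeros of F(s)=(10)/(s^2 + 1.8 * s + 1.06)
Set denominator = 0: s^2 + 1.8*s + 1.06 = 0 → Poles: -0.9 + 0.5j, -0.9 - 0.5j
Numerator is a nonzero constant (10) → Zeros: none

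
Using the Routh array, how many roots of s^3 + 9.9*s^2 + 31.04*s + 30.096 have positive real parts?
Routh array:
s^3: [1, 31.04]; s^2: [9.9, 30.096]; s^1: [28]; s^0: [30.096]
First column: [1, 9.9, 28, 30.096]. Sign changes = RHP roots = 0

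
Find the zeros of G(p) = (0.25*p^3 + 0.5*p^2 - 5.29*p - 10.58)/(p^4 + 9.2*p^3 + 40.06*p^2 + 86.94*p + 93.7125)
Set numerator = 0: 0.25*p^3 + 0.5*p^2 - 5.29*p - 10.58 = 0.25*(p + 2)(p - 4.6)(p + 4.6) = 0 → Zeros: -2, -4.6, 4.6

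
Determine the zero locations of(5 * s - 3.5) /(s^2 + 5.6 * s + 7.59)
Set numerator = 0: 5*s - 3.5 = 0 → Zeros: 0.7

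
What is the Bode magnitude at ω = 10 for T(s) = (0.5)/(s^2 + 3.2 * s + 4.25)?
Substitute s = j*10: T(j10) = -0.00469728 - 0.00156985j.
|T(j10)| = sqrt(Re² + Im²) = 0.004953.
20*log₁₀(0.004953) = -46.10 dB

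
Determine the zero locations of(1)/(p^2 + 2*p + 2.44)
Numerator is a nonzero constant (1) → Zeros: none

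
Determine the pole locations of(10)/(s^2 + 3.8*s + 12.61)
Set denominator = 0: s^2 + 3.8*s + 12.61 = 0 → Poles: -1.9 + 3j, -1.9 - 3j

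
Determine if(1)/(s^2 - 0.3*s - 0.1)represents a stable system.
Denominator: s^2 - 0.3*s - 0.1 = (s - 0.5)(s + 0.2). Poles: -0.2, 0.5. All Re(p)<0: No (unstable)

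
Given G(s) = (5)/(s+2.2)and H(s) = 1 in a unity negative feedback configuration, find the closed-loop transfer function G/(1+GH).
Closed-loop T = G/(1+GH).
Numerator: G_num * H_den = 5.
Denominator: G_den * H_den + G_num * H_num = (s + 2.2) + (5) = s + 7.2.
T(s) = (5)/(s + 7.2)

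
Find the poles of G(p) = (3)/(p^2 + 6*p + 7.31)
Set denominator = 0: p^2 + 6*p + 7.31 = (p + 1.7)(p + 4.3) = 0 → Poles: -1.7, -4.3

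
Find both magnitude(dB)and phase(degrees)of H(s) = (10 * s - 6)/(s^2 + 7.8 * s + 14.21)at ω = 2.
Substitute s = j*2: H(j2) = 0.721338 + 0.856722j.
|H| = 20*log₁₀(sqrt(Re²+Im²)) = 0.98 dB.
∠H = atan2(Im, Re) = 49.90°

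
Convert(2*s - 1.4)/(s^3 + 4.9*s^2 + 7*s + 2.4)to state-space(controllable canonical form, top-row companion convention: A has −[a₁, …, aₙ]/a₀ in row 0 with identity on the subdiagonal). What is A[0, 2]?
Reachable canonical form for den = s^3 + 4.9*s^2 + 7*s + 2.4: top row of A = -[a₁,a₂,...,aₙ]/a₀, ones on the subdiagonal, zeros elsewhere.
A = [[-4.9, -7, -2.4], [1, 0, 0], [0, 1, 0]].
A[0,2] = -2.4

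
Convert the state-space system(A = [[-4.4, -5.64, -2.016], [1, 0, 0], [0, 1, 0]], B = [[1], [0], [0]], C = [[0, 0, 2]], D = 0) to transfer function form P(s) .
P(s) = C(sI - A)⁻¹B + D.
Characteristic polynomial det(sI - A) = s^3 + 4.4*s^2 + 5.64*s + 2.016.
Numerator from C·adj(sI-A)·B + D·det(sI-A) = 2.
P(s) = (2)/(s^3 + 4.4*s^2 + 5.64*s + 2.016)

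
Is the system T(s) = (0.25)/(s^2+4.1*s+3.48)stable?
Denominator: s^2 + 4.1*s + 3.48 = (s + 2.9)(s + 1.2). Poles: -1.2, -2.9. All Re(p)<0: Yes (stable)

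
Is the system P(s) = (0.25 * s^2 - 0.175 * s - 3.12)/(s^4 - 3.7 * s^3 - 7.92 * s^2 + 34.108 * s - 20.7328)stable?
Denominator: s^4 - 3.7*s^3 - 7.92*s^2 + 34.108*s - 20.7328 = (s - 2.2)(s - 3.8)(s - 0.8)(s + 3.1). Poles: -3.1, 0.8, 2.2, 3.8. All Re(p)<0: No (unstable)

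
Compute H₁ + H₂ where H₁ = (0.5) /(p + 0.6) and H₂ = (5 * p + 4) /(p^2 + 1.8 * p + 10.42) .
Parallel: H = H₁ + H₂ = (n₁·d₂ + n₂·d₁)/(d₁·d₂).
n₁·d₂ = 0.5*p^2 + 0.9*p + 5.21. n₂·d₁ = 5*p^2 + 7*p + 2.4. Sum = 5.5*p^2 + 7.9*p + 7.61. d₁·d₂ = p^3 + 2.4*p^2 + 11.5*p + 6.252.
H(p) = (5.5*p^2 + 7.9*p + 7.61)/(p^3 + 2.4*p^2 + 11.5*p + 6.252)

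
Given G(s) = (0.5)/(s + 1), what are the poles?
Set denominator = 0: s + 1 = 0 → Poles: -1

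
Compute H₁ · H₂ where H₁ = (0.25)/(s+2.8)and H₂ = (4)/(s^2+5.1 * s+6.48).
Series: H = H₁ · H₂ = (n₁·n₂)/(d₁·d₂).
Num: n₁·n₂ = 1. Den: d₁·d₂ = s^3 + 7.9*s^2 + 20.76*s + 18.144.
H(s) = (1)/(s^3 + 7.9*s^2 + 20.76*s + 18.144)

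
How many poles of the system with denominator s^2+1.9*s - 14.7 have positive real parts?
s^2 + 1.9*s - 14.7 = (s - 3)(s + 4.9). Poles: -4.9, 3. RHP poles (Re>0): 1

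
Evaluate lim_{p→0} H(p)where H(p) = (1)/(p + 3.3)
DC gain = H(0) = num(0)/den(0) = 1/3.3 = 0.303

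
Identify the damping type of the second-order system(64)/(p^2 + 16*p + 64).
Standard form: ωn²/(p²+2ζωn·p+ωn²) gives ωn=8, ζ=1.
Critically damped (ζ = 1)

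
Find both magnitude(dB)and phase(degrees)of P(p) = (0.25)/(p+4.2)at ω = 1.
Substitute p = j*1: P(j1) = 0.0563305 - 0.013412j.
|P| = 20*log₁₀(sqrt(Re²+Im²)) = -24.75 dB.
∠P = atan2(Im, Re) = -13.39°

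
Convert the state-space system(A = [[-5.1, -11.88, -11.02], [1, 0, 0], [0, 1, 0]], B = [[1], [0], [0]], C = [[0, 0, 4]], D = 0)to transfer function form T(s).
T(s) = C(sI - A)⁻¹B + D.
Characteristic polynomial det(sI - A) = s^3 + 5.1*s^2 + 11.88*s + 11.02.
Numerator from C·adj(sI-A)·B + D·det(sI-A) = 4.
T(s) = (4)/(s^3 + 5.1*s^2 + 11.88*s + 11.02)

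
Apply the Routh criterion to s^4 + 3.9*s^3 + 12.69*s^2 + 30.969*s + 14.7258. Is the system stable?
Routh array:
s^4: [1, 12.69, 14.7258]; s^3: [3.9, 30.969]; s^2: [4.74923, 14.7258]; s^1: [18.8764]; s^0: [14.7258]
First column: [1, 3.9, 4.74923, 18.8764, 14.7258]. Sign changes = 0.
Yes, stable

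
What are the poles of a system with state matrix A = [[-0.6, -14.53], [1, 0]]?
Eigenvalues solve det(λI - A) = 0.
Characteristic polynomial: λ^2 + 0.6*λ + 14.53 = 0.
Roots: -0.3 + 3.8j, -0.3 - 3.8j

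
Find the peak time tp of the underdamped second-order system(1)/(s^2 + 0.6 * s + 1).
Standard form: ωn²/(s²+2ζωn·s+ωn²) → ωn = 1, ζ = 0.3.
ωd = ωn·√(1-ζ²) = 1·√(1-0.3²) = 0.9539.
tp = π/ωd = π/0.9539 = 3.293 s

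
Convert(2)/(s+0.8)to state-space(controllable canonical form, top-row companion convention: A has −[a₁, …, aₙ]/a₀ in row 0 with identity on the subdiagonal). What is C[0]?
Reachable canonical form: C = numerator coefficients (right-aligned, zero-padded to length n).
num = 2, C = [[2]].
C[0] = 2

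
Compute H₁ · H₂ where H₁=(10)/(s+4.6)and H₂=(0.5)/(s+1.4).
Series: H = H₁ · H₂ = (n₁·n₂)/(d₁·d₂).
Num: n₁·n₂ = 5. Den: d₁·d₂ = s^2 + 6*s + 6.44.
H(s) = (5)/(s^2 + 6*s + 6.44)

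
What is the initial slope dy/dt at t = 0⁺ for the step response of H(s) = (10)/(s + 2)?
IVT: y'(0⁺) = lim_{s→∞} s²·Y(s) = lim_{s→∞} s·H(s).
deg(num) = 0, deg(den) = 1, relative degree = 1, so s·H(s) → (leading num)/(leading den) = 10/1 = 10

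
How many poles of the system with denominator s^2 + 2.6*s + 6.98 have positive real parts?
Poles: -1.3 + 2.3j, -1.3 - 2.3j. RHP poles (Re>0): 0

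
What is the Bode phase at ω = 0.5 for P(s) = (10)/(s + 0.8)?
Substitute s = j*0.5: P(j0.5) = 8.98876 - 5.61798j.
∠P(j0.5) = atan2(Im, Re) = atan2(-5.61798, 8.98876) = -32.01°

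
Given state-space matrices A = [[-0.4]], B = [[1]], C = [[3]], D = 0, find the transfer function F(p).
F(p) = C(pI - A)⁻¹B + D.
Characteristic polynomial det(pI - A) = p + 0.4.
Numerator from C·adj(pI-A)·B + D·det(pI-A) = 3.
F(p) = (3)/(p + 0.4)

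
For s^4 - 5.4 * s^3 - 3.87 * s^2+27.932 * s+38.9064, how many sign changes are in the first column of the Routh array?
Routh array:
s^4: [1, -3.87, 38.9064]; s^3: [-5.4, 27.932]; s^2: [1.30259, 38.9064]; s^1: [189.222]; s^0: [38.9064]
First column: [1, -5.4, 1.30259, 189.222, 38.9064]. Sign changes = 2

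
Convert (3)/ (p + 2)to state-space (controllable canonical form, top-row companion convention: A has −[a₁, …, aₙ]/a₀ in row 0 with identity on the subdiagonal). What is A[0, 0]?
Reachable canonical form for den = p + 2: top row of A = -[a₁,a₂,...,aₙ]/a₀, ones on the subdiagonal, zeros elsewhere.
A = [[-2]].
A[0,0] = -2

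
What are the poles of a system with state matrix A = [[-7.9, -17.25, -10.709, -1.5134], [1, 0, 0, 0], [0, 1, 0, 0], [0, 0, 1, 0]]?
Eigenvalues solve det(λI - A) = 0.
Characteristic polynomial: λ^4 + 7.9*λ^3 + 17.25*λ^2 + 10.709*λ + 1.5134 = 0.
Factor: (λ + 0.7)(λ + 2.3)(λ + 0.2)(λ + 4.7) = 0.
Roots: -0.2, -0.7, -2.3, -4.7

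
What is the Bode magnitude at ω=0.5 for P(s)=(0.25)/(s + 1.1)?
Substitute s = j*0.5: P(j0.5) = 0.188356 - 0.0856164j.
|P(j0.5)| = sqrt(Re² + Im²) = 0.2069.
20*log₁₀(0.2069) = -13.68 dB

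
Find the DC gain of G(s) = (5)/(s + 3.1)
DC gain = G(0) = num(0)/den(0) = 5/3.1 = 1.613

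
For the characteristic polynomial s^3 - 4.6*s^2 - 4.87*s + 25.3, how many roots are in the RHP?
s^3 - 4.6*s^2 - 4.87*s + 25.3 = (s - 4.4)(s + 2.3)(s - 2.5). Poles: -2.3, 2.5, 4.4. RHP poles (Re>0): 2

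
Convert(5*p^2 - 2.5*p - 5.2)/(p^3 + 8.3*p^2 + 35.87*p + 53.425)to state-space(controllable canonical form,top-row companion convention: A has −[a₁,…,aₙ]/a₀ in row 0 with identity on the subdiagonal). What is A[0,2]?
Reachable canonical form for den = p^3 + 8.3*p^2 + 35.87*p + 53.425: top row of A = -[a₁,a₂,...,aₙ]/a₀, ones on the subdiagonal, zeros elsewhere.
A = [[-8.3, -35.87, -53.425], [1, 0, 0], [0, 1, 0]].
A[0,2] = -53.425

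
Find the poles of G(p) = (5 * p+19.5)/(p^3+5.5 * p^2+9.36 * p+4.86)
Set denominator = 0: p^3 + 5.5*p^2 + 9.36*p + 4.86 = (p + 1.8)(p + 2.7)(p + 1) = 0 → Poles: -1, -1.8, -2.7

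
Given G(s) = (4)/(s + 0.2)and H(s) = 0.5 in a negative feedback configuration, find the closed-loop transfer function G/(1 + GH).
Closed-loop T = G/(1+GH).
Numerator: G_num * H_den = 4.
Denominator: G_den * H_den + G_num * H_num = (s + 0.2) + (2) = s + 2.2.
T(s) = (4)/(s + 2.2)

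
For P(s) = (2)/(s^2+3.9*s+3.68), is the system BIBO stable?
Denominator: s^2 + 3.9*s + 3.68 = (s + 1.6)(s + 2.3). Poles: -1.6, -2.3. All Re(p)<0: Yes (stable)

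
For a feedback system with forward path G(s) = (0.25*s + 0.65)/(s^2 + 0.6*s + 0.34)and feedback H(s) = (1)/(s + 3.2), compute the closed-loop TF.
Closed-loop T = G/(1+GH).
Numerator: G_num * H_den = 0.25*s^2 + 1.45*s + 2.08.
Denominator: G_den * H_den + G_num * H_num = (s^3 + 3.8*s^2 + 2.26*s + 1.088) + (0.25*s + 0.65) = s^3 + 3.8*s^2 + 2.51*s + 1.738.
T(s) = (0.25*s^2 + 1.45*s + 2.08)/(s^3 + 3.8*s^2 + 2.51*s + 1.738)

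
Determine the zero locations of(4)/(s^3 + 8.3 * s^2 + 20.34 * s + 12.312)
Numerator is a nonzero constant (4) → Zeros: none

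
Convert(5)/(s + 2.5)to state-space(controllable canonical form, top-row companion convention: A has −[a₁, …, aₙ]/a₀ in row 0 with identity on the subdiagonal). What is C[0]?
Reachable canonical form: C = numerator coefficients (right-aligned, zero-padded to length n).
num = 5, C = [[5]].
C[0] = 5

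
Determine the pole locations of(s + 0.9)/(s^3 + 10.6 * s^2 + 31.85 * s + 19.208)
Set denominator = 0: s^3 + 10.6*s^2 + 31.85*s + 19.208 = (s + 0.8)(s + 4.9)(s + 4.9) = 0 → Poles: -0.8, -4.9, -4.9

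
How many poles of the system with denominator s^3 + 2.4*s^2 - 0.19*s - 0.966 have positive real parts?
s^3 + 2.4*s^2 - 0.19*s - 0.966 = (s - 0.6)(s + 2.3)(s + 0.7). Poles: -0.7, -2.3, 0.6. RHP poles (Re>0): 1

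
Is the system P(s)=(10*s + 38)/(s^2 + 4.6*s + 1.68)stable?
Denominator: s^2 + 4.6*s + 1.68 = (s + 0.4)(s + 4.2). Poles: -0.4, -4.2. All Re(p)<0: Yes (stable)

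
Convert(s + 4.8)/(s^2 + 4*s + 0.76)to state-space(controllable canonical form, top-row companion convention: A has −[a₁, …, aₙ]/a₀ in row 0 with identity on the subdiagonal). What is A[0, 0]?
Reachable canonical form for den = s^2 + 4*s + 0.76: top row of A = -[a₁,a₂,...,aₙ]/a₀, ones on the subdiagonal, zeros elsewhere.
A = [[-4, -0.76], [1, 0]].
A[0,0] = -4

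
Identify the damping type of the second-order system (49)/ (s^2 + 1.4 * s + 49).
Standard form: ωn²/(s²+2ζωn·s+ωn²) gives ωn=7, ζ=0.1.
Underdamped (ζ = 0.1 < 1)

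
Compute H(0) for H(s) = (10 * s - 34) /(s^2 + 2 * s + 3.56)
DC gain = H(0) = num(0)/den(0) = -34/3.56 = -9.551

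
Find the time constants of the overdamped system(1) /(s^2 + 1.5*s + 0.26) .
Overdamped: real poles at -0.2, -1.3. τ = -1/pole → τ₁ = 5, τ₂ = 0.7692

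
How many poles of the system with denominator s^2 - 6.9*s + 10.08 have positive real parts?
s^2 - 6.9*s + 10.08 = (s - 2.1)(s - 4.8). Poles: 2.1, 4.8. RHP poles (Re>0): 2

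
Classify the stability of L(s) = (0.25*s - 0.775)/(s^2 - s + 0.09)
Denominator: s^2 - s + 0.09 = (s - 0.1)(s - 0.9). Poles: 0.1, 0.9. Unstable (2 pole(s) in RHP)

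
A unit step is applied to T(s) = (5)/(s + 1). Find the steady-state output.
FVT: lim_{t→∞} y(t) = lim_{s→0} s*Y(s) where Y(s) = T(s)/s.
= lim_{s→0} T(s) = T(0) = num(0)/den(0) = 5/1 = 5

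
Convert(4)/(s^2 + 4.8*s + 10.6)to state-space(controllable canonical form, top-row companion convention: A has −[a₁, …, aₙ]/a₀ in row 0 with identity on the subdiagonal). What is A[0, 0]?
Reachable canonical form for den = s^2 + 4.8*s + 10.6: top row of A = -[a₁,a₂,...,aₙ]/a₀, ones on the subdiagonal, zeros elsewhere.
A = [[-4.8, -10.6], [1, 0]].
A[0,0] = -4.8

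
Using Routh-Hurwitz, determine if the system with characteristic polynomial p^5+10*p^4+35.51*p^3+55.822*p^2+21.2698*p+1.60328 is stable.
Routh array:
p^5: [1, 35.51, 21.2698]; p^4: [10, 55.822, 1.60328]; p^3: [29.9278, 21.1095]; p^2: [48.7685, 1.60328]; p^1: [20.1256]; p^0: [1.60328]
First column: [1, 10, 29.9278, 48.7685, 20.1256, 1.60328]. Sign changes = 0.
Yes, stable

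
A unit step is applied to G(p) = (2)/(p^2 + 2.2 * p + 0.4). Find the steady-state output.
FVT: lim_{t→∞} y(t) = lim_{p→0} p*Y(p) where Y(p) = G(p)/p.
= lim_{p→0} G(p) = G(0) = num(0)/den(0) = 2/0.4 = 5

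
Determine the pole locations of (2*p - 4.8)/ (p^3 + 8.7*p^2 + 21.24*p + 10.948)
Set denominator = 0: p^3 + 8.7*p^2 + 21.24*p + 10.948 = (p + 3.4)(p + 4.6)(p + 0.7) = 0 → Poles: -0.7, -3.4, -4.6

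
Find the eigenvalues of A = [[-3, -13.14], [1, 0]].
Eigenvalues solve det(λI - A) = 0.
Characteristic polynomial: λ^2 + 3*λ + 13.14 = 0.
Roots: -1.5 + 3.3j, -1.5 - 3.3j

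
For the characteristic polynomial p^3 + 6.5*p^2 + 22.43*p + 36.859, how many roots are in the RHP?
p^3 + 6.5*p^2 + 22.43*p + 36.859 = (p + 3.1)(p^2 + 3.4*p + 11.89). Poles: -1.7 + 3j, -1.7 - 3j, -3.1. RHP poles (Re>0): 0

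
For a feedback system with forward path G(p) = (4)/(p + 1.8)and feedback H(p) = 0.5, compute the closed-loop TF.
Closed-loop T = G/(1+GH).
Numerator: G_num * H_den = 4.
Denominator: G_den * H_den + G_num * H_num = (p + 1.8) + (2) = p + 3.8.
T(p) = (4)/(p + 3.8)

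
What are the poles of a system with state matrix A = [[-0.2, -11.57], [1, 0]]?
Eigenvalues solve det(λI - A) = 0.
Characteristic polynomial: λ^2 + 0.2*λ + 11.57 = 0.
Roots: -0.1 + 3.4j, -0.1 - 3.4j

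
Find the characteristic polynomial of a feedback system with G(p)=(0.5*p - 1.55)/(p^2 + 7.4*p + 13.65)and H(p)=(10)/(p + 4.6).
Characteristic poly = G_den * H_den + G_num * H_num = (p^3 + 12*p^2 + 47.69*p + 62.79) + (5*p - 15.5) = p^3 + 12*p^2 + 52.69*p + 47.29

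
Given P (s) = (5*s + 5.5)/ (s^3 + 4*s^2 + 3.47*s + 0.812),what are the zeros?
Set numerator = 0: 5*s + 5.5 = 0 → Zeros: -1.1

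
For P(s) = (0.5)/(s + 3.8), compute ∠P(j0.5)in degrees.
Substitute s = j*0.5: P(j0.5) = 0.12934 - 0.0170184j.
∠P(j0.5) = atan2(Im, Re) = atan2(-0.0170184, 0.12934) = -7.50°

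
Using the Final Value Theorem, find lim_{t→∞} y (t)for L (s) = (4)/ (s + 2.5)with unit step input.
FVT: lim_{t→∞} y(t) = lim_{s→0} s*Y(s) where Y(s) = L(s)/s.
= lim_{s→0} L(s) = L(0) = num(0)/den(0) = 4/2.5 = 1.6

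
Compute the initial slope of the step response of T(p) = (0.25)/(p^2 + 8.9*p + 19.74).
IVT: y'(0⁺) = lim_{p→∞} p²·Y(p) = lim_{p→∞} p·T(p).
deg(num) = 0, deg(den) = 2, relative degree = 2 ≥ 2, so p·T(p) → 0. Initial slope = 0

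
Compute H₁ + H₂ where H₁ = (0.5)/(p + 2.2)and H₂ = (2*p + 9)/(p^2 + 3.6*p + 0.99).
Parallel: H = H₁ + H₂ = (n₁·d₂ + n₂·d₁)/(d₁·d₂).
n₁·d₂ = 0.5*p^2 + 1.8*p + 0.495. n₂·d₁ = 2*p^2 + 13.4*p + 19.8. Sum = 2.5*p^2 + 15.2*p + 20.295. d₁·d₂ = p^3 + 5.8*p^2 + 8.91*p + 2.178.
H(p) = (2.5*p^2 + 15.2*p + 20.295)/(p^3 + 5.8*p^2 + 8.91*p + 2.178)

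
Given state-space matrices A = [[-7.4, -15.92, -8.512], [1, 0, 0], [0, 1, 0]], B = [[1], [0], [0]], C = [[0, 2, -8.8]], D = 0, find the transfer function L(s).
L(s) = C(sI - A)⁻¹B + D.
Characteristic polynomial det(sI - A) = s^3 + 7.4*s^2 + 15.92*s + 8.512.
Numerator from C·adj(sI-A)·B + D·det(sI-A) = 2*s - 8.8.
L(s) = (2*s - 8.8)/(s^3 + 7.4*s^2 + 15.92*s + 8.512)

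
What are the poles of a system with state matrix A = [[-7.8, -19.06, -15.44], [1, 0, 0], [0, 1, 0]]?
Eigenvalues solve det(λI - A) = 0.
Characteristic polynomial: λ^3 + 7.8*λ^2 + 19.06*λ + 15.44 = 0.
Factor: (λ + 4)(λ^2 + 3.8*λ + 3.86) = 0.
Roots: -1.9 + 0.5j, -1.9 - 0.5j, -4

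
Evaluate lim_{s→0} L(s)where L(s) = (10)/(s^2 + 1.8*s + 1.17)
DC gain = L(0) = num(0)/den(0) = 10/1.17 = 8.547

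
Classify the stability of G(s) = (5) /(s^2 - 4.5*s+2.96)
Denominator: s^2 - 4.5*s + 2.96 = (s - 3.7)(s - 0.8). Poles: 0.8, 3.7. Unstable (2 pole(s) in RHP)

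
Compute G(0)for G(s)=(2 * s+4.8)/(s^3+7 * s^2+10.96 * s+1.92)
DC gain = G(0) = num(0)/den(0) = 4.8/1.92 = 2.5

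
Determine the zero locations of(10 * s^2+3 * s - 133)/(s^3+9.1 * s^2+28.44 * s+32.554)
Set numerator = 0: 10*s^2 + 3*s - 133 = 10*(s - 3.5)(s + 3.8) = 0 → Zeros: -3.8, 3.5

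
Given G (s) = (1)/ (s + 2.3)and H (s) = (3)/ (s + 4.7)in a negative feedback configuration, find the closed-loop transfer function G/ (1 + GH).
Closed-loop T = G/(1+GH).
Numerator: G_num * H_den = s + 4.7.
Denominator: G_den * H_den + G_num * H_num = (s^2 + 7*s + 10.81) + (3) = s^2 + 7*s + 13.81.
T(s) = (s + 4.7)/(s^2 + 7*s + 13.81)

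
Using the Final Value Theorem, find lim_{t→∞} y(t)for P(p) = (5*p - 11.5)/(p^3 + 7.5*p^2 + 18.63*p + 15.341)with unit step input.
FVT: lim_{t→∞} y(t) = lim_{p→0} p*Y(p) where Y(p) = P(p)/p.
= lim_{p→0} P(p) = P(0) = num(0)/den(0) = -11.5/15.341 = -0.7496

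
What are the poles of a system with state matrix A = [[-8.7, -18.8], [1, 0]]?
Eigenvalues solve det(λI - A) = 0.
Characteristic polynomial: λ^2 + 8.7*λ + 18.8 = 0.
Factor: (λ + 4)(λ + 4.7) = 0.
Roots: -4, -4.7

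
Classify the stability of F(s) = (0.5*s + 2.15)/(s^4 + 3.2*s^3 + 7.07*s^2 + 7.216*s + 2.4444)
Denominator: s^4 + 3.2*s^3 + 7.07*s^2 + 7.216*s + 2.4444 = (s + 0.7)(s + 0.9)(s^2 + 1.6*s + 3.88). Poles: -0.7, -0.8 + 1.8j, -0.8 - 1.8j, -0.9. Stable (all poles in LHP)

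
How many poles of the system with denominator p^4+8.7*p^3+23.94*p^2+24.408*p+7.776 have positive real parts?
p^4 + 8.7*p^3 + 23.94*p^2 + 24.408*p + 7.776 = (p + 1.2)(p + 0.6)(p + 2.4)(p + 4.5). Poles: -0.6, -1.2, -2.4, -4.5. RHP poles (Re>0): 0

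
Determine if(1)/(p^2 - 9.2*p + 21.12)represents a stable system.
Denominator: p^2 - 9.2*p + 21.12 = (p - 4.8)(p - 4.4). Poles: 4.4, 4.8. All Re(p)<0: No (unstable)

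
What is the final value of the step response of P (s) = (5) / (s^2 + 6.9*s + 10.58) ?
FVT: lim_{t→∞} y(t) = lim_{s→0} s*Y(s) where Y(s) = P(s)/s.
= lim_{s→0} P(s) = P(0) = num(0)/den(0) = 5/10.58 = 0.4726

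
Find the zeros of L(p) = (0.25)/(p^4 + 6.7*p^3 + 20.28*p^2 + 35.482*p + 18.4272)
Numerator is a nonzero constant (0.25) → Zeros: none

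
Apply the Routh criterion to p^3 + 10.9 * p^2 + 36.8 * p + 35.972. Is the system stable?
Routh array:
p^3: [1, 36.8]; p^2: [10.9, 35.972]; p^1: [33.4998]; p^0: [35.972]
First column: [1, 10.9, 33.4998, 35.972]. Sign changes = 0.
Yes, stable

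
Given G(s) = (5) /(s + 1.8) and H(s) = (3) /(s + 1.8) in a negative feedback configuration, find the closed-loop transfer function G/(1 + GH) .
Closed-loop T = G/(1+GH).
Numerator: G_num * H_den = 5*s + 9.
Denominator: G_den * H_den + G_num * H_num = (s^2 + 3.6*s + 3.24) + (15) = s^2 + 3.6*s + 18.24.
T(s) = (5*s + 9)/(s^2 + 3.6*s + 18.24)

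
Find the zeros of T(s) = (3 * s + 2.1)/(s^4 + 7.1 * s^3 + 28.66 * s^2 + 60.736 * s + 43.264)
Set numerator = 0: 3*s + 2.1 = 0 → Zeros: -0.7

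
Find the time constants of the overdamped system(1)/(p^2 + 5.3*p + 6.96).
Overdamped: real poles at -2.4, -2.9. τ = -1/pole → τ₁ = 0.4167, τ₂ = 0.3448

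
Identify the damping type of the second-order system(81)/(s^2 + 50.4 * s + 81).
Standard form: ωn²/(s²+2ζωn·s+ωn²) gives ωn=9, ζ=2.8.
Overdamped (ζ = 2.8 > 1)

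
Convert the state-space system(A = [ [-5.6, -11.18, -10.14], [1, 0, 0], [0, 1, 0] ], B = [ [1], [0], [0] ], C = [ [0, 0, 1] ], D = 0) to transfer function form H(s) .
H(s) = C(sI - A)⁻¹B + D.
Characteristic polynomial det(sI - A) = s^3 + 5.6*s^2 + 11.18*s + 10.14.
Numerator from C·adj(sI-A)·B + D·det(sI-A) = 1.
H(s) = (1)/(s^3 + 5.6*s^2 + 11.18*s + 10.14)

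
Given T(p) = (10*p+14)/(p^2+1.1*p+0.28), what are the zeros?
Set numerator = 0: 10*p + 14 = 0 → Zeros: -1.4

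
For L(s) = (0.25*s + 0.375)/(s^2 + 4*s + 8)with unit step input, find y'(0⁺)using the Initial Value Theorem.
IVT: y'(0⁺) = lim_{s→∞} s²·Y(s) = lim_{s→∞} s·L(s).
deg(num) = 1, deg(den) = 2, relative degree = 1, so s·L(s) → (leading num)/(leading den) = 0.25/1 = 0.25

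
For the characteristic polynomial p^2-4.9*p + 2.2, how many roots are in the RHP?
p^2 - 4.9*p + 2.2 = (p - 4.4)(p - 0.5). Poles: 0.5, 4.4. RHP poles (Re>0): 2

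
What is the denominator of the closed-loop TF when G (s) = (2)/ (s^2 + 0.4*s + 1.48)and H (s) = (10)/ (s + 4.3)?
Characteristic poly = G_den * H_den + G_num * H_num = (s^3 + 4.7*s^2 + 3.2*s + 6.364) + (20) = s^3 + 4.7*s^2 + 3.2*s + 26.364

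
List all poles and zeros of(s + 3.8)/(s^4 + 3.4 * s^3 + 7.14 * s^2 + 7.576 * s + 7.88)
Set denominator = 0: s^4 + 3.4*s^3 + 7.14*s^2 + 7.576*s + 7.88 = (s^2 + 3*s + 3.94)(s^2 + 0.4*s + 2) = 0 → Poles: -0.2 + 1.4j, -0.2 - 1.4j, -1.5 + 1.3j, -1.5 - 1.3j
Set numerator = 0: s + 3.8 = 0 → Zeros: -3.8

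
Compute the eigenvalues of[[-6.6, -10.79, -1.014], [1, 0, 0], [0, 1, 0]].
Eigenvalues solve det(λI - A) = 0.
Characteristic polynomial: λ^3 + 6.6*λ^2 + 10.79*λ + 1.014 = 0.
Factor: (λ + 2.6)(λ + 3.9)(λ + 0.1) = 0.
Roots: -0.1, -2.6, -3.9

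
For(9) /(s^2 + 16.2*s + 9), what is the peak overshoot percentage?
Standard form: ωn²/(s²+2ζωn·s+ωn²) → ωn = 3, ζ = 2.7.
ζ ≥ 1, so the response is non-oscillatory: peak overshoot = 0%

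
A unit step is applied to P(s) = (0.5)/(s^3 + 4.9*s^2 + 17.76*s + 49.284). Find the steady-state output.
FVT: lim_{t→∞} y(t) = lim_{s→0} s*Y(s) where Y(s) = P(s)/s.
= lim_{s→0} P(s) = P(0) = num(0)/den(0) = 0.5/49.284 = 0.01015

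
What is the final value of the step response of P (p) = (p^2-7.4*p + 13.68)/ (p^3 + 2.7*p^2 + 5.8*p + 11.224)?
FVT: lim_{t→∞} y(t) = lim_{p→0} p*Y(p) where Y(p) = P(p)/p.
= lim_{p→0} P(p) = P(0) = num(0)/den(0) = 13.68/11.224 = 1.219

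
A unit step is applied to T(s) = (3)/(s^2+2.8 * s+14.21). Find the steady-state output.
FVT: lim_{t→∞} y(t) = lim_{s→0} s*Y(s) where Y(s) = T(s)/s.
= lim_{s→0} T(s) = T(0) = num(0)/den(0) = 3/14.21 = 0.2111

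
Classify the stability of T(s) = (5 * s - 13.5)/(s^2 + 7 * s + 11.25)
Denominator: s^2 + 7*s + 11.25 = (s + 2.5)(s + 4.5). Poles: -2.5, -4.5. Stable (all poles in LHP)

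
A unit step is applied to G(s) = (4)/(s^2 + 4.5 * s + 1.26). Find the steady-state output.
FVT: lim_{t→∞} y(t) = lim_{s→0} s*Y(s) where Y(s) = G(s)/s.
= lim_{s→0} G(s) = G(0) = num(0)/den(0) = 4/1.26 = 3.175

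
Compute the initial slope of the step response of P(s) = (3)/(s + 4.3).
IVT: y'(0⁺) = lim_{s→∞} s²·Y(s) = lim_{s→∞} s·P(s).
deg(num) = 0, deg(den) = 1, relative degree = 1, so s·P(s) → (leading num)/(leading den) = 3/1 = 3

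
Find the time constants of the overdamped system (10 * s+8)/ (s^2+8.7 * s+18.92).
Overdamped: real poles at -4.4, -4.3. τ = -1/pole → τ₁ = 0.2273, τ₂ = 0.2326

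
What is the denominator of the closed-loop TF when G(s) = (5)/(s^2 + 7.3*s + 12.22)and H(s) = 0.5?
Characteristic poly = G_den * H_den + G_num * H_num = (s^2 + 7.3*s + 12.22) + (2.5) = s^2 + 7.3*s + 14.72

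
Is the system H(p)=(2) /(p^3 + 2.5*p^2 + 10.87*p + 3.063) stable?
Denominator: p^3 + 2.5*p^2 + 10.87*p + 3.063 = (p + 0.3)(p^2 + 2.2*p + 10.21). Poles: -0.3, -1.1 + 3j, -1.1 - 3j. All Re(p)<0: Yes (stable)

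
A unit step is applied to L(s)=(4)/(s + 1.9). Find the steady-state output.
FVT: lim_{t→∞} y(t) = lim_{s→0} s*Y(s) where Y(s) = L(s)/s.
= lim_{s→0} L(s) = L(0) = num(0)/den(0) = 4/1.9 = 2.105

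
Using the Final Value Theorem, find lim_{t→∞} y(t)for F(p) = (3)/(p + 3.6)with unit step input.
FVT: lim_{t→∞} y(t) = lim_{p→0} p*Y(p) where Y(p) = F(p)/p.
= lim_{p→0} F(p) = F(0) = num(0)/den(0) = 3/3.6 = 0.8333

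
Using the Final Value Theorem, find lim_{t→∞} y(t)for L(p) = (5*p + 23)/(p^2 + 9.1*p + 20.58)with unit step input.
FVT: lim_{t→∞} y(t) = lim_{p→0} p*Y(p) where Y(p) = L(p)/p.
= lim_{p→0} L(p) = L(0) = num(0)/den(0) = 23/20.58 = 1.118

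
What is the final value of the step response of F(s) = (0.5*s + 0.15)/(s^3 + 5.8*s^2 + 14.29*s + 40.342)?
FVT: lim_{t→∞} y(t) = lim_{s→0} s*Y(s) where Y(s) = F(s)/s.
= lim_{s→0} F(s) = F(0) = num(0)/den(0) = 0.15/40.342 = 0.003718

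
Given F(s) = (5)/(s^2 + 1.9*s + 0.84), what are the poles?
Set denominator = 0: s^2 + 1.9*s + 0.84 = (s + 1.2)(s + 0.7) = 0 → Poles: -0.7, -1.2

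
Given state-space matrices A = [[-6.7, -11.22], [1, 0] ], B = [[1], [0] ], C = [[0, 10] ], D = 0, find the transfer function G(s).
G(s) = C(sI - A)⁻¹B + D.
Characteristic polynomial det(sI - A) = s^2 + 6.7*s + 11.22.
Numerator from C·adj(sI-A)·B + D·det(sI-A) = 10.
G(s) = (10)/(s^2 + 6.7*s + 11.22)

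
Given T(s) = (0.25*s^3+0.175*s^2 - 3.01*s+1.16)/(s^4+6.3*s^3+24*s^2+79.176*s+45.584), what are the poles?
Set denominator = 0: s^4 + 6.3*s^3 + 24*s^2 + 79.176*s + 45.584 = (s + 4.4)(s + 0.7)(s^2 + 1.2*s + 14.8) = 0 → Poles: -0.6 + 3.8j, -0.6 - 3.8j, -0.7, -4.4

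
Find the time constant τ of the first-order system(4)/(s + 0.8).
First-order system: τ = -1/pole. Pole = -0.8. τ = -1/(-0.8) = 1.25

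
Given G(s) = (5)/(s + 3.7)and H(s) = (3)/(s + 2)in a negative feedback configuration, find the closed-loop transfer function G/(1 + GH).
Closed-loop T = G/(1+GH).
Numerator: G_num * H_den = 5*s + 10.
Denominator: G_den * H_den + G_num * H_num = (s^2 + 5.7*s + 7.4) + (15) = s^2 + 5.7*s + 22.4.
T(s) = (5*s + 10)/(s^2 + 5.7*s + 22.4)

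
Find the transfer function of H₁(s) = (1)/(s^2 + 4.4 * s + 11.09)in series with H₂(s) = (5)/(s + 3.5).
Series: H = H₁ · H₂ = (n₁·n₂)/(d₁·d₂).
Num: n₁·n₂ = 5. Den: d₁·d₂ = s^3 + 7.9*s^2 + 26.49*s + 38.815.
H(s) = (5)/(s^3 + 7.9*s^2 + 26.49*s + 38.815)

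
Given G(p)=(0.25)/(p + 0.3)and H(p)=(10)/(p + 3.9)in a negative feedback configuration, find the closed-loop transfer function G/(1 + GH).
Closed-loop T = G/(1+GH).
Numerator: G_num * H_den = 0.25*p + 0.975.
Denominator: G_den * H_den + G_num * H_num = (p^2 + 4.2*p + 1.17) + (2.5) = p^2 + 4.2*p + 3.67.
T(p) = (0.25*p + 0.975)/(p^2 + 4.2*p + 3.67)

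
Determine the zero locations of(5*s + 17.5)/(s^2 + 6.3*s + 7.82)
Set numerator = 0: 5*s + 17.5 = 0 → Zeros: -3.5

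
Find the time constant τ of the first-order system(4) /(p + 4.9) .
First-order system: τ = -1/pole. Pole = -4.9. τ = -1/(-4.9) = 0.2041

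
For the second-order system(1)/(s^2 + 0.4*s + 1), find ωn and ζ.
Standard form: ωn²/(s²+2ζωn·s+ωn²).
const=1=ωn² → ωn=1, s coeff=0.4=2ζωn → ζ=0.2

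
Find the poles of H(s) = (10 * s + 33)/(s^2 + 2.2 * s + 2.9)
Set denominator = 0: s^2 + 2.2*s + 2.9 = 0 → Poles: -1.1 + 1.3j, -1.1 - 1.3j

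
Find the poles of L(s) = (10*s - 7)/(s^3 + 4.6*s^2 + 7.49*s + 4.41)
Set denominator = 0: s^3 + 4.6*s^2 + 7.49*s + 4.41 = (s + 1.8)(s^2 + 2.8*s + 2.45) = 0 → Poles: -1.4 + 0.7j, -1.4 - 0.7j, -1.8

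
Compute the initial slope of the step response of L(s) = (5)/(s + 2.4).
IVT: y'(0⁺) = lim_{s→∞} s²·Y(s) = lim_{s→∞} s·L(s).
deg(num) = 0, deg(den) = 1, relative degree = 1, so s·L(s) → (leading num)/(leading den) = 5/1 = 5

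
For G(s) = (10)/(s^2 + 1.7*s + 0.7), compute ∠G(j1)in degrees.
Substitute s = j*1: G(j1) = -1.00671 - 5.7047j.
∠G(j1) = atan2(Im, Re) = atan2(-5.7047, -1.00671) = -100.01°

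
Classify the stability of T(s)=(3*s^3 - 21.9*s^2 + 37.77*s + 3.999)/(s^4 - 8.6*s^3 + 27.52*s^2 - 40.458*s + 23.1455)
Denominator: s^4 - 8.6*s^3 + 27.52*s^2 - 40.458*s + 23.1455 = (s - 1.7)(s - 3.5)(s^2 - 3.4*s + 3.89). Poles: 1.7, 1.7 + 1j, 1.7 - 1j, 3.5. Unstable (4 pole(s) in RHP)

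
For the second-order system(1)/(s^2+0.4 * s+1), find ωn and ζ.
Standard form: ωn²/(s²+2ζωn·s+ωn²).
const=1=ωn² → ωn=1, s coeff=0.4=2ζωn → ζ=0.2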